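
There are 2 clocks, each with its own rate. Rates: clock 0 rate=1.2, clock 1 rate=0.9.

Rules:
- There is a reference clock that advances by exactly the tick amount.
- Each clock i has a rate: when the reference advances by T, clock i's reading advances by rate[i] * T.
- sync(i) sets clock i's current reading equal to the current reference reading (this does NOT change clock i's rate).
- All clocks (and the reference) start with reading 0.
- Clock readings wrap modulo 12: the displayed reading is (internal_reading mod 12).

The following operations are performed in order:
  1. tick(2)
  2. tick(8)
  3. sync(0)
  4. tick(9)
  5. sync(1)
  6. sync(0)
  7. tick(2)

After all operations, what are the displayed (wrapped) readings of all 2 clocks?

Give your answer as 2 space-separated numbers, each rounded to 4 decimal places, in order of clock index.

Answer: 9.4000 8.8000

Derivation:
After op 1 tick(2): ref=2.0000 raw=[2.4000 1.8000]
After op 2 tick(8): ref=10.0000 raw=[12.0000 9.0000]
After op 3 sync(0): ref=10.0000 raw=[10.0000 9.0000]
After op 4 tick(9): ref=19.0000 raw=[20.8000 17.1000]
After op 5 sync(1): ref=19.0000 raw=[20.8000 19.0000]
After op 6 sync(0): ref=19.0000 raw=[19.0000 19.0000]
After op 7 tick(2): ref=21.0000 raw=[21.4000 20.8000]
Wrap final raw readings (mod 12): 21.4000 mod 12 = 9.4000; 20.8000 mod 12 = 8.8000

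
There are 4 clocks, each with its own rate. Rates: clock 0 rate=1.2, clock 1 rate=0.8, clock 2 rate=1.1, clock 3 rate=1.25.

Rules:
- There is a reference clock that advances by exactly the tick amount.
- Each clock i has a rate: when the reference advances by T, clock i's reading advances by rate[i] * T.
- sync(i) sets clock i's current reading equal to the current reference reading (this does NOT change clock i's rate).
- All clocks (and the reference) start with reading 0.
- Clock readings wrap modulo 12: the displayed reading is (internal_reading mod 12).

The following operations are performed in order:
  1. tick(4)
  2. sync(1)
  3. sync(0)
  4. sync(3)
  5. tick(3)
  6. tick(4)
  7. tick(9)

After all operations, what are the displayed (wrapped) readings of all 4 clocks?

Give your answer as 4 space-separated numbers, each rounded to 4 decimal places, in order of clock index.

After op 1 tick(4): ref=4.0000 raw=[4.8000 3.2000 4.4000 5.0000]
After op 2 sync(1): ref=4.0000 raw=[4.8000 4.0000 4.4000 5.0000]
After op 3 sync(0): ref=4.0000 raw=[4.0000 4.0000 4.4000 5.0000]
After op 4 sync(3): ref=4.0000 raw=[4.0000 4.0000 4.4000 4.0000]
After op 5 tick(3): ref=7.0000 raw=[7.6000 6.4000 7.7000 7.7500]
After op 6 tick(4): ref=11.0000 raw=[12.4000 9.6000 12.1000 12.7500]
After op 7 tick(9): ref=20.0000 raw=[23.2000 16.8000 22.0000 24.0000]
Wrap final raw readings (mod 12): 23.2000 mod 12 = 11.2000; 16.8000 mod 12 = 4.8000; 22.0000 mod 12 = 10.0000; 24.0000 mod 12 = 0.0000

Answer: 11.2000 4.8000 10.0000 0.0000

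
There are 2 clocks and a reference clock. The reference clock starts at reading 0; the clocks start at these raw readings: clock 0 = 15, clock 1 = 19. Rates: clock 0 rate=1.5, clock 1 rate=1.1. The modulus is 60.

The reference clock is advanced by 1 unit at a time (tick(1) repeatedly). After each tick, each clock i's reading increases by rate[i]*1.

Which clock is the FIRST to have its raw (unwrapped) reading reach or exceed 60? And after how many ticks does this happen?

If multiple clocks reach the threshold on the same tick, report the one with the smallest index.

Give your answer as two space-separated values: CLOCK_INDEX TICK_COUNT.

Answer: 0 30

Derivation:
clock 0: start=15, rate=1.5, needs 60-15 = 45; ticks = ceil(45/1.5) = ceil(30.0000) = 30; reading at tick 30 = 15 + 1.5*30 = 60.0000
clock 1: start=19, rate=1.1, needs 60-19 = 41; ticks = ceil(41/1.1) = ceil(37.2727) = 38; reading at tick 38 = 19 + 1.1*38 = 60.8000
Minimum tick count = 30; winners = [0]; smallest index = 0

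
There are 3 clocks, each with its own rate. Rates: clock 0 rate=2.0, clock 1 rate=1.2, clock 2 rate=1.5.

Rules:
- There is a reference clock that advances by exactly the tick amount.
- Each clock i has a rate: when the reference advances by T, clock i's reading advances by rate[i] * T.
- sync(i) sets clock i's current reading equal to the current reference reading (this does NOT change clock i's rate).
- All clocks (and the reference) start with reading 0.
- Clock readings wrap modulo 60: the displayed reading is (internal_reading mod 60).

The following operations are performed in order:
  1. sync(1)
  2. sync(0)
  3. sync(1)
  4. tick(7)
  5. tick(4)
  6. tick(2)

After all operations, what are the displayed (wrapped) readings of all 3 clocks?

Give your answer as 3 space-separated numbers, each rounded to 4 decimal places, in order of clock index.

After op 1 sync(1): ref=0.0000 raw=[0.0000 0.0000 0.0000]
After op 2 sync(0): ref=0.0000 raw=[0.0000 0.0000 0.0000]
After op 3 sync(1): ref=0.0000 raw=[0.0000 0.0000 0.0000]
After op 4 tick(7): ref=7.0000 raw=[14.0000 8.4000 10.5000]
After op 5 tick(4): ref=11.0000 raw=[22.0000 13.2000 16.5000]
After op 6 tick(2): ref=13.0000 raw=[26.0000 15.6000 19.5000]
Wrap final raw readings (mod 60): 26.0000 mod 60 = 26.0000; 15.6000 mod 60 = 15.6000; 19.5000 mod 60 = 19.5000

Answer: 26.0000 15.6000 19.5000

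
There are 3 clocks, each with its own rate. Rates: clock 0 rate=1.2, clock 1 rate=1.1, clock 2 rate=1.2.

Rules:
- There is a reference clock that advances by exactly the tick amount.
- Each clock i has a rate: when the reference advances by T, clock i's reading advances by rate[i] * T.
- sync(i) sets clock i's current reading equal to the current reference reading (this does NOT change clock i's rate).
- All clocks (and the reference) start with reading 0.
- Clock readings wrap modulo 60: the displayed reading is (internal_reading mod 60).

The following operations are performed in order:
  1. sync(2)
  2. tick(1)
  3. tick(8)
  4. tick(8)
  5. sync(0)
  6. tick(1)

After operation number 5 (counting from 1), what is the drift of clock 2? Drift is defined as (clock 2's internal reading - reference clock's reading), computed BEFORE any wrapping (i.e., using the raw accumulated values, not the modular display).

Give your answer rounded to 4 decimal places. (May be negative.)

Answer: 3.4000

Derivation:
After op 1 sync(2): ref=0.0000 raw=[0.0000 0.0000 0.0000]
After op 2 tick(1): ref=1.0000 raw=[1.2000 1.1000 1.2000]
After op 3 tick(8): ref=9.0000 raw=[10.8000 9.9000 10.8000]
After op 4 tick(8): ref=17.0000 raw=[20.4000 18.7000 20.4000]
After op 5 sync(0): ref=17.0000 raw=[17.0000 18.7000 20.4000]
Drift of clock 2 after op 5: 20.4000 - 17.0000 = 3.4000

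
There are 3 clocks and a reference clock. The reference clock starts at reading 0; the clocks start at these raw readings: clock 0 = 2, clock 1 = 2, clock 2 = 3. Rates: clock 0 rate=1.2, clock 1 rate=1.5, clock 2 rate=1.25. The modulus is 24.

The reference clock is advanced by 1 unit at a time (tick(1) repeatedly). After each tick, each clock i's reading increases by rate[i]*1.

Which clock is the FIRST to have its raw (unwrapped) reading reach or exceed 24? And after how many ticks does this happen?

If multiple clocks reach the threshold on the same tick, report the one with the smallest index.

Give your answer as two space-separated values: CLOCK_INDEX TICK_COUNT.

clock 0: start=2, rate=1.2, needs 24-2 = 22; ticks = ceil(22/1.2) = ceil(18.3333) = 19; reading at tick 19 = 2 + 1.2*19 = 24.8000
clock 1: start=2, rate=1.5, needs 24-2 = 22; ticks = ceil(22/1.5) = ceil(14.6667) = 15; reading at tick 15 = 2 + 1.5*15 = 24.5000
clock 2: start=3, rate=1.25, needs 24-3 = 21; ticks = ceil(21/1.25) = ceil(16.8000) = 17; reading at tick 17 = 3 + 1.25*17 = 24.2500
Minimum tick count = 15; winners = [1]; smallest index = 1

Answer: 1 15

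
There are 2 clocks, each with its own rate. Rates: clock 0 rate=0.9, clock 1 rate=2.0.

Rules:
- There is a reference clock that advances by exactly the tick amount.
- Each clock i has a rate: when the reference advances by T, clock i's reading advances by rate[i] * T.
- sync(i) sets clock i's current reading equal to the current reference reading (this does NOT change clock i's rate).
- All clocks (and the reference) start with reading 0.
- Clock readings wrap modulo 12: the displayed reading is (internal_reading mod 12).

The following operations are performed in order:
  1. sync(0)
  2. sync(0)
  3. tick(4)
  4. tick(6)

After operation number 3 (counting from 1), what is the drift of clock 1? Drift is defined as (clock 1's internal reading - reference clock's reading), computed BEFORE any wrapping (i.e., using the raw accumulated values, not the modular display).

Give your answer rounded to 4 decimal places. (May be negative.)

Answer: 4.0000

Derivation:
After op 1 sync(0): ref=0.0000 raw=[0.0000 0.0000]
After op 2 sync(0): ref=0.0000 raw=[0.0000 0.0000]
After op 3 tick(4): ref=4.0000 raw=[3.6000 8.0000]
Drift of clock 1 after op 3: 8.0000 - 4.0000 = 4.0000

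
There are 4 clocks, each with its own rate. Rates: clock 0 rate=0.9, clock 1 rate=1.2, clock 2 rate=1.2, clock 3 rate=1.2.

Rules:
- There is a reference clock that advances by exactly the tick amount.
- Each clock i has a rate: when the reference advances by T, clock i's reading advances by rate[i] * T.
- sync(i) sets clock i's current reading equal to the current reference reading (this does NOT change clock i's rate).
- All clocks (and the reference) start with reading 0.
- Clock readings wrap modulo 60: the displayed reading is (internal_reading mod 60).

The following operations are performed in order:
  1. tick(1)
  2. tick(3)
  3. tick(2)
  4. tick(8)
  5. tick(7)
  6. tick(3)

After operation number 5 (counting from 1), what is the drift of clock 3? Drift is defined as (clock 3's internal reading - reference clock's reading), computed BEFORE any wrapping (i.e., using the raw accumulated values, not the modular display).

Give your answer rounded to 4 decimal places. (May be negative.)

After op 1 tick(1): ref=1.0000 raw=[0.9000 1.2000 1.2000 1.2000]
After op 2 tick(3): ref=4.0000 raw=[3.6000 4.8000 4.8000 4.8000]
After op 3 tick(2): ref=6.0000 raw=[5.4000 7.2000 7.2000 7.2000]
After op 4 tick(8): ref=14.0000 raw=[12.6000 16.8000 16.8000 16.8000]
After op 5 tick(7): ref=21.0000 raw=[18.9000 25.2000 25.2000 25.2000]
Drift of clock 3 after op 5: 25.2000 - 21.0000 = 4.2000

Answer: 4.2000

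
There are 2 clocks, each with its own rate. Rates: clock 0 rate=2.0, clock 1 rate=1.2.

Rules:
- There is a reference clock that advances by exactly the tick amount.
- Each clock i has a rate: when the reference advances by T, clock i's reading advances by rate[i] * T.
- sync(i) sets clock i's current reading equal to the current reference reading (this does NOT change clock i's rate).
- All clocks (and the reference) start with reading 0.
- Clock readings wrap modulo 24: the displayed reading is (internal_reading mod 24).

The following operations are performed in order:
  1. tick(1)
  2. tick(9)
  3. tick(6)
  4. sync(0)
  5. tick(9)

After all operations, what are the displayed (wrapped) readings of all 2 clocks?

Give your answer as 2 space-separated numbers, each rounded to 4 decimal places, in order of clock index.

After op 1 tick(1): ref=1.0000 raw=[2.0000 1.2000]
After op 2 tick(9): ref=10.0000 raw=[20.0000 12.0000]
After op 3 tick(6): ref=16.0000 raw=[32.0000 19.2000]
After op 4 sync(0): ref=16.0000 raw=[16.0000 19.2000]
After op 5 tick(9): ref=25.0000 raw=[34.0000 30.0000]
Wrap final raw readings (mod 24): 34.0000 mod 24 = 10.0000; 30.0000 mod 24 = 6.0000

Answer: 10.0000 6.0000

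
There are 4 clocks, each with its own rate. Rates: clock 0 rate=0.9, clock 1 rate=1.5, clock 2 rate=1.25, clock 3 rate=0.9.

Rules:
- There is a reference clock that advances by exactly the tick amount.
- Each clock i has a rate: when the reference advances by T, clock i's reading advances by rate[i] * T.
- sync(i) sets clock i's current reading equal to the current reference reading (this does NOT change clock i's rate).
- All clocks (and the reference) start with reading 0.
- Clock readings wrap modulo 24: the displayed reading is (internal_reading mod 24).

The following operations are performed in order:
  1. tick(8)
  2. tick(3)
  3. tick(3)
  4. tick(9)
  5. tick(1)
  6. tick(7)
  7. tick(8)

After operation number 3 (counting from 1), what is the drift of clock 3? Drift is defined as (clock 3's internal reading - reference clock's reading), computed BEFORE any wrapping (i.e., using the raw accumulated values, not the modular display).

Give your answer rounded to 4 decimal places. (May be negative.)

Answer: -1.4000

Derivation:
After op 1 tick(8): ref=8.0000 raw=[7.2000 12.0000 10.0000 7.2000]
After op 2 tick(3): ref=11.0000 raw=[9.9000 16.5000 13.7500 9.9000]
After op 3 tick(3): ref=14.0000 raw=[12.6000 21.0000 17.5000 12.6000]
Drift of clock 3 after op 3: 12.6000 - 14.0000 = -1.4000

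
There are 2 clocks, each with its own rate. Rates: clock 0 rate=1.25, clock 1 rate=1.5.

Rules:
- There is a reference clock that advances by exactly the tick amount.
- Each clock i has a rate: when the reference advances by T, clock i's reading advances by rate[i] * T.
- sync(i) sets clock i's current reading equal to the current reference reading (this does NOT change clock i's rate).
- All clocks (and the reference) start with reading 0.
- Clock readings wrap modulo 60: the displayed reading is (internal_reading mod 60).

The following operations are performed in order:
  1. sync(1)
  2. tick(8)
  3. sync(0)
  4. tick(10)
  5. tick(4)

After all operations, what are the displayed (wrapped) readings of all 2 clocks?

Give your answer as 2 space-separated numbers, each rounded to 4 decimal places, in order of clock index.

After op 1 sync(1): ref=0.0000 raw=[0.0000 0.0000]
After op 2 tick(8): ref=8.0000 raw=[10.0000 12.0000]
After op 3 sync(0): ref=8.0000 raw=[8.0000 12.0000]
After op 4 tick(10): ref=18.0000 raw=[20.5000 27.0000]
After op 5 tick(4): ref=22.0000 raw=[25.5000 33.0000]
Wrap final raw readings (mod 60): 25.5000 mod 60 = 25.5000; 33.0000 mod 60 = 33.0000

Answer: 25.5000 33.0000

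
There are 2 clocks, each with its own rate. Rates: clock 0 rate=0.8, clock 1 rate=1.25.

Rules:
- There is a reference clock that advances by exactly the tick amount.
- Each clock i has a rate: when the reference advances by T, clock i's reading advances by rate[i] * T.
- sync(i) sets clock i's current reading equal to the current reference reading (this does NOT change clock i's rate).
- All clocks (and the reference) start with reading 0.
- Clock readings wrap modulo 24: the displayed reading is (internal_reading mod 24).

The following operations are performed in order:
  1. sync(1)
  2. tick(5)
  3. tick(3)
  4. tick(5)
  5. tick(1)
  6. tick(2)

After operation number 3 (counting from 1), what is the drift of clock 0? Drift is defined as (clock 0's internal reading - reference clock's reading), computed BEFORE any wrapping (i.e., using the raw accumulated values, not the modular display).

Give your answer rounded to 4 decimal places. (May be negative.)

After op 1 sync(1): ref=0.0000 raw=[0.0000 0.0000]
After op 2 tick(5): ref=5.0000 raw=[4.0000 6.2500]
After op 3 tick(3): ref=8.0000 raw=[6.4000 10.0000]
Drift of clock 0 after op 3: 6.4000 - 8.0000 = -1.6000

Answer: -1.6000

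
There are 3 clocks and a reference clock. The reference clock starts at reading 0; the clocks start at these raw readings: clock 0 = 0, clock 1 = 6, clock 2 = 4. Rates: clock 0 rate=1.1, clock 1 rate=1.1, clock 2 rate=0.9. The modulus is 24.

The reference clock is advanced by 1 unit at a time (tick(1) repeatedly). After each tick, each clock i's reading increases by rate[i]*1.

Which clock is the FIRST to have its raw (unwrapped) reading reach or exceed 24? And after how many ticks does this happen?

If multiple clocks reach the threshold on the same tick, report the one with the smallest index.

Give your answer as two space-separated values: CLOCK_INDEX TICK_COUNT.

clock 0: start=0, rate=1.1, needs 24-0 = 24; ticks = ceil(24/1.1) = ceil(21.8182) = 22; reading at tick 22 = 0 + 1.1*22 = 24.2000
clock 1: start=6, rate=1.1, needs 24-6 = 18; ticks = ceil(18/1.1) = ceil(16.3636) = 17; reading at tick 17 = 6 + 1.1*17 = 24.7000
clock 2: start=4, rate=0.9, needs 24-4 = 20; ticks = ceil(20/0.9) = ceil(22.2222) = 23; reading at tick 23 = 4 + 0.9*23 = 24.7000
Minimum tick count = 17; winners = [1]; smallest index = 1

Answer: 1 17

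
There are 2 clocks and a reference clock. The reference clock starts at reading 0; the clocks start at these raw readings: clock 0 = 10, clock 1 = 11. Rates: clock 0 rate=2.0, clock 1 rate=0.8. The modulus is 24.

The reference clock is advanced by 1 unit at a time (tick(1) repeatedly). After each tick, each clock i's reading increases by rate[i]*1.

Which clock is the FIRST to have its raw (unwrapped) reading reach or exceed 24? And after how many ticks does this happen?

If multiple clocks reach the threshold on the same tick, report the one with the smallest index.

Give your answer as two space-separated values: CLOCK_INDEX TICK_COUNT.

Answer: 0 7

Derivation:
clock 0: start=10, rate=2.0, needs 24-10 = 14; ticks = ceil(14/2.0) = ceil(7.0000) = 7; reading at tick 7 = 10 + 2.0*7 = 24.0000
clock 1: start=11, rate=0.8, needs 24-11 = 13; ticks = ceil(13/0.8) = ceil(16.2500) = 17; reading at tick 17 = 11 + 0.8*17 = 24.6000
Minimum tick count = 7; winners = [0]; smallest index = 0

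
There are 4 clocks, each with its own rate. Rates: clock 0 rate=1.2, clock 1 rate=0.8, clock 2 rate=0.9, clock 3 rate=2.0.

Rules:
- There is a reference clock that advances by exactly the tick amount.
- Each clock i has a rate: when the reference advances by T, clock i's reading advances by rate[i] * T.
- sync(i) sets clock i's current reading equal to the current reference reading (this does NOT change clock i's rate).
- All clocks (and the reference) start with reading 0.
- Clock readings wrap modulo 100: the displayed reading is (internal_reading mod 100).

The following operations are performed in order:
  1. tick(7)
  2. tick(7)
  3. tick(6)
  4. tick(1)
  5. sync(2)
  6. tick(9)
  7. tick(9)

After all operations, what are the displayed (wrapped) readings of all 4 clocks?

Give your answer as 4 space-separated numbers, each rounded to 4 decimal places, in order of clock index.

After op 1 tick(7): ref=7.0000 raw=[8.4000 5.6000 6.3000 14.0000]
After op 2 tick(7): ref=14.0000 raw=[16.8000 11.2000 12.6000 28.0000]
After op 3 tick(6): ref=20.0000 raw=[24.0000 16.0000 18.0000 40.0000]
After op 4 tick(1): ref=21.0000 raw=[25.2000 16.8000 18.9000 42.0000]
After op 5 sync(2): ref=21.0000 raw=[25.2000 16.8000 21.0000 42.0000]
After op 6 tick(9): ref=30.0000 raw=[36.0000 24.0000 29.1000 60.0000]
After op 7 tick(9): ref=39.0000 raw=[46.8000 31.2000 37.2000 78.0000]
Wrap final raw readings (mod 100): 46.8000 mod 100 = 46.8000; 31.2000 mod 100 = 31.2000; 37.2000 mod 100 = 37.2000; 78.0000 mod 100 = 78.0000

Answer: 46.8000 31.2000 37.2000 78.0000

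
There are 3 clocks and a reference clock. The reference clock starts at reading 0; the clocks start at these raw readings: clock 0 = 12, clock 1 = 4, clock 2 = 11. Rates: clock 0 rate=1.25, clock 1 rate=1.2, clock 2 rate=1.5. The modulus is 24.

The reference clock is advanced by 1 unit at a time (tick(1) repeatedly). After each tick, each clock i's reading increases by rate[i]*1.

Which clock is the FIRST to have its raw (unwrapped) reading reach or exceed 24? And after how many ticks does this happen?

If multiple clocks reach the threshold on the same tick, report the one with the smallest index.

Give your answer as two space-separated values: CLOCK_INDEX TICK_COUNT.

clock 0: start=12, rate=1.25, needs 24-12 = 12; ticks = ceil(12/1.25) = ceil(9.6000) = 10; reading at tick 10 = 12 + 1.25*10 = 24.5000
clock 1: start=4, rate=1.2, needs 24-4 = 20; ticks = ceil(20/1.2) = ceil(16.6667) = 17; reading at tick 17 = 4 + 1.2*17 = 24.4000
clock 2: start=11, rate=1.5, needs 24-11 = 13; ticks = ceil(13/1.5) = ceil(8.6667) = 9; reading at tick 9 = 11 + 1.5*9 = 24.5000
Minimum tick count = 9; winners = [2]; smallest index = 2

Answer: 2 9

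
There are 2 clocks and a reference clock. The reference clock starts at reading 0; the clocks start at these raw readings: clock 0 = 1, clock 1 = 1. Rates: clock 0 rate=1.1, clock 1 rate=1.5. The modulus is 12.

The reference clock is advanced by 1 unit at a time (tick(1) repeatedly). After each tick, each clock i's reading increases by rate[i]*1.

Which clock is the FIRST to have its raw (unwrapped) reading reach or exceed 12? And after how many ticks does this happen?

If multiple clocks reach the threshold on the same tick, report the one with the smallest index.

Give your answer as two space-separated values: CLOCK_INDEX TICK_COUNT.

clock 0: start=1, rate=1.1, needs 12-1 = 11; ticks = ceil(11/1.1) = ceil(10.0000) = 10; reading at tick 10 = 1 + 1.1*10 = 12.0000
clock 1: start=1, rate=1.5, needs 12-1 = 11; ticks = ceil(11/1.5) = ceil(7.3333) = 8; reading at tick 8 = 1 + 1.5*8 = 13.0000
Minimum tick count = 8; winners = [1]; smallest index = 1

Answer: 1 8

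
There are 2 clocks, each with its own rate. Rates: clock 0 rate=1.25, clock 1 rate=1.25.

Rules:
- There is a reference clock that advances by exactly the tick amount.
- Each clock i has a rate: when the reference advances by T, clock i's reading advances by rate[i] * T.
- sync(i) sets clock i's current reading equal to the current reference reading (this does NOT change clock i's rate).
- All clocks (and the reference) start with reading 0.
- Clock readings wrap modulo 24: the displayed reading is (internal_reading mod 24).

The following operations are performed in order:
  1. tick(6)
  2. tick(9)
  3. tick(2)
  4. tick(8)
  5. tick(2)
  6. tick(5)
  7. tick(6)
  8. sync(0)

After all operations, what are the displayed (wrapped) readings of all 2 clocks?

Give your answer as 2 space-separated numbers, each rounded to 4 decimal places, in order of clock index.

Answer: 14.0000 23.5000

Derivation:
After op 1 tick(6): ref=6.0000 raw=[7.5000 7.5000]
After op 2 tick(9): ref=15.0000 raw=[18.7500 18.7500]
After op 3 tick(2): ref=17.0000 raw=[21.2500 21.2500]
After op 4 tick(8): ref=25.0000 raw=[31.2500 31.2500]
After op 5 tick(2): ref=27.0000 raw=[33.7500 33.7500]
After op 6 tick(5): ref=32.0000 raw=[40.0000 40.0000]
After op 7 tick(6): ref=38.0000 raw=[47.5000 47.5000]
After op 8 sync(0): ref=38.0000 raw=[38.0000 47.5000]
Wrap final raw readings (mod 24): 38.0000 mod 24 = 14.0000; 47.5000 mod 24 = 23.5000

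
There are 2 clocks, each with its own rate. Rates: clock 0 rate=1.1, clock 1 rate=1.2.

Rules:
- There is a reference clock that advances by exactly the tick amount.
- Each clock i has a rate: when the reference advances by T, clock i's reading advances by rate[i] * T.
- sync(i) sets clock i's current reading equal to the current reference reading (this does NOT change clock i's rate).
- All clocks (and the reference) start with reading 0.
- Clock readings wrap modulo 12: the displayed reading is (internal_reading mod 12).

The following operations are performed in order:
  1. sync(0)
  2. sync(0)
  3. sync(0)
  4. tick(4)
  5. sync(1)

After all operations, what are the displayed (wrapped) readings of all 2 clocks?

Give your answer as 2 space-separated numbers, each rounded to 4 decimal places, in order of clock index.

After op 1 sync(0): ref=0.0000 raw=[0.0000 0.0000]
After op 2 sync(0): ref=0.0000 raw=[0.0000 0.0000]
After op 3 sync(0): ref=0.0000 raw=[0.0000 0.0000]
After op 4 tick(4): ref=4.0000 raw=[4.4000 4.8000]
After op 5 sync(1): ref=4.0000 raw=[4.4000 4.0000]
Wrap final raw readings (mod 12): 4.4000 mod 12 = 4.4000; 4.0000 mod 12 = 4.0000

Answer: 4.4000 4.0000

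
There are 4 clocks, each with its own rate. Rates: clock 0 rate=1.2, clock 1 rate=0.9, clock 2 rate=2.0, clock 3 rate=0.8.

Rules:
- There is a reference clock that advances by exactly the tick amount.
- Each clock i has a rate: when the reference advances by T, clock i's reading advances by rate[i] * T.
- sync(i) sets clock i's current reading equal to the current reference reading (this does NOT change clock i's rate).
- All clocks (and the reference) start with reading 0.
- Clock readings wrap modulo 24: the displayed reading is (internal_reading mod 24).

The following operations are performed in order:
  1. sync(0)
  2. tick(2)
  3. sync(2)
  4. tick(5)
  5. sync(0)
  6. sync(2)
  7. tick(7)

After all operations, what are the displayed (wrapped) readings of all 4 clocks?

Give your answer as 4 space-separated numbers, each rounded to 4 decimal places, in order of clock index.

After op 1 sync(0): ref=0.0000 raw=[0.0000 0.0000 0.0000 0.0000]
After op 2 tick(2): ref=2.0000 raw=[2.4000 1.8000 4.0000 1.6000]
After op 3 sync(2): ref=2.0000 raw=[2.4000 1.8000 2.0000 1.6000]
After op 4 tick(5): ref=7.0000 raw=[8.4000 6.3000 12.0000 5.6000]
After op 5 sync(0): ref=7.0000 raw=[7.0000 6.3000 12.0000 5.6000]
After op 6 sync(2): ref=7.0000 raw=[7.0000 6.3000 7.0000 5.6000]
After op 7 tick(7): ref=14.0000 raw=[15.4000 12.6000 21.0000 11.2000]
Wrap final raw readings (mod 24): 15.4000 mod 24 = 15.4000; 12.6000 mod 24 = 12.6000; 21.0000 mod 24 = 21.0000; 11.2000 mod 24 = 11.2000

Answer: 15.4000 12.6000 21.0000 11.2000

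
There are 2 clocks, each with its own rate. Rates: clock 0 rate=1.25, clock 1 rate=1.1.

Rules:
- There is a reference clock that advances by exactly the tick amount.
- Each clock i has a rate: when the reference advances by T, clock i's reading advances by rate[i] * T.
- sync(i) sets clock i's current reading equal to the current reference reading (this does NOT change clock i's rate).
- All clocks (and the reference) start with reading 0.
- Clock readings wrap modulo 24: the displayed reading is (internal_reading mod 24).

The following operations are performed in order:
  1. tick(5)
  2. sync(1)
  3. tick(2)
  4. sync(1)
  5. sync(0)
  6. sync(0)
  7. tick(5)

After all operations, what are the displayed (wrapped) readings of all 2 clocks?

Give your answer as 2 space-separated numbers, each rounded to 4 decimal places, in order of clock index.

Answer: 13.2500 12.5000

Derivation:
After op 1 tick(5): ref=5.0000 raw=[6.2500 5.5000]
After op 2 sync(1): ref=5.0000 raw=[6.2500 5.0000]
After op 3 tick(2): ref=7.0000 raw=[8.7500 7.2000]
After op 4 sync(1): ref=7.0000 raw=[8.7500 7.0000]
After op 5 sync(0): ref=7.0000 raw=[7.0000 7.0000]
After op 6 sync(0): ref=7.0000 raw=[7.0000 7.0000]
After op 7 tick(5): ref=12.0000 raw=[13.2500 12.5000]
Wrap final raw readings (mod 24): 13.2500 mod 24 = 13.2500; 12.5000 mod 24 = 12.5000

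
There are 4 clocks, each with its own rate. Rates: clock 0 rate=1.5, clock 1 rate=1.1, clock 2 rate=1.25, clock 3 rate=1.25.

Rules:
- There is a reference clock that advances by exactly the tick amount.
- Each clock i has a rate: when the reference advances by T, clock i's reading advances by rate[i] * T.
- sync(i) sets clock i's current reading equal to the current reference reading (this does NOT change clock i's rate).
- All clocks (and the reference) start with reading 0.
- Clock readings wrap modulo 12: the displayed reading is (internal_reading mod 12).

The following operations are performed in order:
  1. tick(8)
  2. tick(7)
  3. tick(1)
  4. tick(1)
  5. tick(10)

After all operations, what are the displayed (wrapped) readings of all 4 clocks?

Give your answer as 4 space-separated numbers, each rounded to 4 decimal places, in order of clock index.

After op 1 tick(8): ref=8.0000 raw=[12.0000 8.8000 10.0000 10.0000]
After op 2 tick(7): ref=15.0000 raw=[22.5000 16.5000 18.7500 18.7500]
After op 3 tick(1): ref=16.0000 raw=[24.0000 17.6000 20.0000 20.0000]
After op 4 tick(1): ref=17.0000 raw=[25.5000 18.7000 21.2500 21.2500]
After op 5 tick(10): ref=27.0000 raw=[40.5000 29.7000 33.7500 33.7500]
Wrap final raw readings (mod 12): 40.5000 mod 12 = 4.5000; 29.7000 mod 12 = 5.7000; 33.7500 mod 12 = 9.7500; 33.7500 mod 12 = 9.7500

Answer: 4.5000 5.7000 9.7500 9.7500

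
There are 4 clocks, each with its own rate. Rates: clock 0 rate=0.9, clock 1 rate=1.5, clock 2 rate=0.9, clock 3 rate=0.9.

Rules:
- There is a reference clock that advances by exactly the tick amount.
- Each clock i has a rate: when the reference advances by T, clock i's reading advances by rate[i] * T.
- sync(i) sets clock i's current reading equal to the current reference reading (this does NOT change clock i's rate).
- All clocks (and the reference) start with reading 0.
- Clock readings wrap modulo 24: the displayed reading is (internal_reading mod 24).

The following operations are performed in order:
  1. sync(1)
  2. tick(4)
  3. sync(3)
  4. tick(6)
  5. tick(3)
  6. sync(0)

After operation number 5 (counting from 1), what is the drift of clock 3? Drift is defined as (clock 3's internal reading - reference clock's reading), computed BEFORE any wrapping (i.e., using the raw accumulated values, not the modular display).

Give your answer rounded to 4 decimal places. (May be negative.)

Answer: -0.9000

Derivation:
After op 1 sync(1): ref=0.0000 raw=[0.0000 0.0000 0.0000 0.0000]
After op 2 tick(4): ref=4.0000 raw=[3.6000 6.0000 3.6000 3.6000]
After op 3 sync(3): ref=4.0000 raw=[3.6000 6.0000 3.6000 4.0000]
After op 4 tick(6): ref=10.0000 raw=[9.0000 15.0000 9.0000 9.4000]
After op 5 tick(3): ref=13.0000 raw=[11.7000 19.5000 11.7000 12.1000]
Drift of clock 3 after op 5: 12.1000 - 13.0000 = -0.9000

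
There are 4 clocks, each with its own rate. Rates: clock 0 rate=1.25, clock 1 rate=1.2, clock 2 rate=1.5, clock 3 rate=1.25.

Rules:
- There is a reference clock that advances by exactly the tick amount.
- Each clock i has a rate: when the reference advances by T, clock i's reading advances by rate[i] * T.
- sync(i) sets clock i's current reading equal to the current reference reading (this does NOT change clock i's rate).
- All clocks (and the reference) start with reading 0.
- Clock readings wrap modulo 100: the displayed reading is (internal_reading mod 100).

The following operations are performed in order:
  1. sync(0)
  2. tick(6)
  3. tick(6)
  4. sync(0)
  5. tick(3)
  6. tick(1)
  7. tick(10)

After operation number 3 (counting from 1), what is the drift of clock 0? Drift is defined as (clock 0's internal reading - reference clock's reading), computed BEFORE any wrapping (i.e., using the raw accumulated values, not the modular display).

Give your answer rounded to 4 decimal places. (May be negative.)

After op 1 sync(0): ref=0.0000 raw=[0.0000 0.0000 0.0000 0.0000]
After op 2 tick(6): ref=6.0000 raw=[7.5000 7.2000 9.0000 7.5000]
After op 3 tick(6): ref=12.0000 raw=[15.0000 14.4000 18.0000 15.0000]
Drift of clock 0 after op 3: 15.0000 - 12.0000 = 3.0000

Answer: 3.0000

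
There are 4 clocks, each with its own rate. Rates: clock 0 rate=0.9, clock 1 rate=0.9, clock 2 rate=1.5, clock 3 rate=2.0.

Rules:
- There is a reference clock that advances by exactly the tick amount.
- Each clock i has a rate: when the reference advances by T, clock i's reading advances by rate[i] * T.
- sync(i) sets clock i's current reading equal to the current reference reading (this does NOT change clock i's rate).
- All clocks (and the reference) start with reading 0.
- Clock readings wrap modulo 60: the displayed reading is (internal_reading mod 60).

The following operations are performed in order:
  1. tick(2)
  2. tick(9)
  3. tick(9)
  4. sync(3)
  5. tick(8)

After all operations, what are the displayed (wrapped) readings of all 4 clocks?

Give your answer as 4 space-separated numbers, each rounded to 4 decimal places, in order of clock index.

After op 1 tick(2): ref=2.0000 raw=[1.8000 1.8000 3.0000 4.0000]
After op 2 tick(9): ref=11.0000 raw=[9.9000 9.9000 16.5000 22.0000]
After op 3 tick(9): ref=20.0000 raw=[18.0000 18.0000 30.0000 40.0000]
After op 4 sync(3): ref=20.0000 raw=[18.0000 18.0000 30.0000 20.0000]
After op 5 tick(8): ref=28.0000 raw=[25.2000 25.2000 42.0000 36.0000]
Wrap final raw readings (mod 60): 25.2000 mod 60 = 25.2000; 25.2000 mod 60 = 25.2000; 42.0000 mod 60 = 42.0000; 36.0000 mod 60 = 36.0000

Answer: 25.2000 25.2000 42.0000 36.0000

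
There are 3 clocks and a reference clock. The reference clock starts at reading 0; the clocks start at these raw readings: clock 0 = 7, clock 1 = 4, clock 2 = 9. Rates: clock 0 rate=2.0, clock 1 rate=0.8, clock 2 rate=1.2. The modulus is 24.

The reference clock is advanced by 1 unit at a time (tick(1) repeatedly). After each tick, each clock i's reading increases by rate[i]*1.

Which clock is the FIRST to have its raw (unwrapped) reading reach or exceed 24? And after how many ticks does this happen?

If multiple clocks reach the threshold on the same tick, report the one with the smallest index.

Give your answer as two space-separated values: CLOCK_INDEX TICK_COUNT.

Answer: 0 9

Derivation:
clock 0: start=7, rate=2.0, needs 24-7 = 17; ticks = ceil(17/2.0) = ceil(8.5000) = 9; reading at tick 9 = 7 + 2.0*9 = 25.0000
clock 1: start=4, rate=0.8, needs 24-4 = 20; ticks = ceil(20/0.8) = ceil(25.0000) = 25; reading at tick 25 = 4 + 0.8*25 = 24.0000
clock 2: start=9, rate=1.2, needs 24-9 = 15; ticks = ceil(15/1.2) = ceil(12.5000) = 13; reading at tick 13 = 9 + 1.2*13 = 24.6000
Minimum tick count = 9; winners = [0]; smallest index = 0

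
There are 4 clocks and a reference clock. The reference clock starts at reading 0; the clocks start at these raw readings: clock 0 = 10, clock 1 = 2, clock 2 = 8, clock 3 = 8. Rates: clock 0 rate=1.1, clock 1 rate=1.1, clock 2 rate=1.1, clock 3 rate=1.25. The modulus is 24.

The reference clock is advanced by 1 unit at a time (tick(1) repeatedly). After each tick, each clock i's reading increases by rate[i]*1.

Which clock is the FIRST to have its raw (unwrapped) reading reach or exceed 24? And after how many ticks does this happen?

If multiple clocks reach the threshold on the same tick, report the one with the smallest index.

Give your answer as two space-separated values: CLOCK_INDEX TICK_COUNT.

Answer: 0 13

Derivation:
clock 0: start=10, rate=1.1, needs 24-10 = 14; ticks = ceil(14/1.1) = ceil(12.7273) = 13; reading at tick 13 = 10 + 1.1*13 = 24.3000
clock 1: start=2, rate=1.1, needs 24-2 = 22; ticks = ceil(22/1.1) = ceil(20.0000) = 20; reading at tick 20 = 2 + 1.1*20 = 24.0000
clock 2: start=8, rate=1.1, needs 24-8 = 16; ticks = ceil(16/1.1) = ceil(14.5455) = 15; reading at tick 15 = 8 + 1.1*15 = 24.5000
clock 3: start=8, rate=1.25, needs 24-8 = 16; ticks = ceil(16/1.25) = ceil(12.8000) = 13; reading at tick 13 = 8 + 1.25*13 = 24.2500
Minimum tick count = 13; winners = [0, 3]; smallest index = 0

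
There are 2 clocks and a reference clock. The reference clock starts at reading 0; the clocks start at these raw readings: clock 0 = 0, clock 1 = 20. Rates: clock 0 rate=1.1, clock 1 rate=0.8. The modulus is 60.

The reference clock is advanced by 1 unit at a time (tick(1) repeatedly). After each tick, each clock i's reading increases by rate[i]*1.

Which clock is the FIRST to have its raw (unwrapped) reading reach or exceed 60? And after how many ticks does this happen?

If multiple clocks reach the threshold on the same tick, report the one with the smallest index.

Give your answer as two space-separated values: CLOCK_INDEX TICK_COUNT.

Answer: 1 50

Derivation:
clock 0: start=0, rate=1.1, needs 60-0 = 60; ticks = ceil(60/1.1) = ceil(54.5455) = 55; reading at tick 55 = 0 + 1.1*55 = 60.5000
clock 1: start=20, rate=0.8, needs 60-20 = 40; ticks = ceil(40/0.8) = ceil(50.0000) = 50; reading at tick 50 = 20 + 0.8*50 = 60.0000
Minimum tick count = 50; winners = [1]; smallest index = 1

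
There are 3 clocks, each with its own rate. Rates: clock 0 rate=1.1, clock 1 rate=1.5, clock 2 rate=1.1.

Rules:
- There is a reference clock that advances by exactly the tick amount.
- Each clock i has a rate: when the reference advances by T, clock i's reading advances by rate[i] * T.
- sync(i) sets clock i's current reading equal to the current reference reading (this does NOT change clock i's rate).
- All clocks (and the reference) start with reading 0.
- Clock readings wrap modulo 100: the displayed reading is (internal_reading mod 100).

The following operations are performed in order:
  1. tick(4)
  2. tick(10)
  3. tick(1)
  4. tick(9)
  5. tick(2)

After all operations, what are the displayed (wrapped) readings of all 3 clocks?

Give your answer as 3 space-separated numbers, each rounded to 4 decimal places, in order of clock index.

After op 1 tick(4): ref=4.0000 raw=[4.4000 6.0000 4.4000]
After op 2 tick(10): ref=14.0000 raw=[15.4000 21.0000 15.4000]
After op 3 tick(1): ref=15.0000 raw=[16.5000 22.5000 16.5000]
After op 4 tick(9): ref=24.0000 raw=[26.4000 36.0000 26.4000]
After op 5 tick(2): ref=26.0000 raw=[28.6000 39.0000 28.6000]
Wrap final raw readings (mod 100): 28.6000 mod 100 = 28.6000; 39.0000 mod 100 = 39.0000; 28.6000 mod 100 = 28.6000

Answer: 28.6000 39.0000 28.6000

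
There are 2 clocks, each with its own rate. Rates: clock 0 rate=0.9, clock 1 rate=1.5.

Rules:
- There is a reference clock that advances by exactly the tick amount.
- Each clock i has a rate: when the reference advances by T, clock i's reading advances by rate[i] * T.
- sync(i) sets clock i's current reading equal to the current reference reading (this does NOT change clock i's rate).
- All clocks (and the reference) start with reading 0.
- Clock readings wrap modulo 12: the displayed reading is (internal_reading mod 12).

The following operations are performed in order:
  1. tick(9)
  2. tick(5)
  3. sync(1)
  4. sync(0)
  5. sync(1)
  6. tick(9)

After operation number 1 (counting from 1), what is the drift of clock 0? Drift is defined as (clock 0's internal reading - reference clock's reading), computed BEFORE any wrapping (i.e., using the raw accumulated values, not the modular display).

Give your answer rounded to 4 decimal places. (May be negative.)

After op 1 tick(9): ref=9.0000 raw=[8.1000 13.5000]
Drift of clock 0 after op 1: 8.1000 - 9.0000 = -0.9000

Answer: -0.9000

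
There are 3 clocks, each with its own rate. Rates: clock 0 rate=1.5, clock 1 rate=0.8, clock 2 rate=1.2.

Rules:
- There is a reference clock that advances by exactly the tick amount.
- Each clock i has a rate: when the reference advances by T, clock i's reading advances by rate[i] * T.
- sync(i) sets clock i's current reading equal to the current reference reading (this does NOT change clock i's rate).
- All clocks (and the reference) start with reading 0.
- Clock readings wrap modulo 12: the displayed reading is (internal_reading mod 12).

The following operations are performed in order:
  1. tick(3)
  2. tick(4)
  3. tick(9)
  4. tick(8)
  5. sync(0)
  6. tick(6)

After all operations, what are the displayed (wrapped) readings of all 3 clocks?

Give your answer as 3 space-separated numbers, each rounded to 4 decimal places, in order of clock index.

After op 1 tick(3): ref=3.0000 raw=[4.5000 2.4000 3.6000]
After op 2 tick(4): ref=7.0000 raw=[10.5000 5.6000 8.4000]
After op 3 tick(9): ref=16.0000 raw=[24.0000 12.8000 19.2000]
After op 4 tick(8): ref=24.0000 raw=[36.0000 19.2000 28.8000]
After op 5 sync(0): ref=24.0000 raw=[24.0000 19.2000 28.8000]
After op 6 tick(6): ref=30.0000 raw=[33.0000 24.0000 36.0000]
Wrap final raw readings (mod 12): 33.0000 mod 12 = 9.0000; 24.0000 mod 12 = 0.0000; 36.0000 mod 12 = 0.0000

Answer: 9.0000 0.0000 0.0000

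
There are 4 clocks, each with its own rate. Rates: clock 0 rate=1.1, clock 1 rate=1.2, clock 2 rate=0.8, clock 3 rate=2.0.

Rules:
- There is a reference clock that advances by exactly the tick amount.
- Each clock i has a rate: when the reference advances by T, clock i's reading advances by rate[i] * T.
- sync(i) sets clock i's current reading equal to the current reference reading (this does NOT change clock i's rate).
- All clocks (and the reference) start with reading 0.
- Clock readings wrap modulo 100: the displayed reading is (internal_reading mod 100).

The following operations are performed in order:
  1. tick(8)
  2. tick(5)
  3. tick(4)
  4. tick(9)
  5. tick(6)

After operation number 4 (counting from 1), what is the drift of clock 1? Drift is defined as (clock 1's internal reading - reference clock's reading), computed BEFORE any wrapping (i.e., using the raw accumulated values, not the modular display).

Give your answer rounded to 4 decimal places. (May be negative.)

After op 1 tick(8): ref=8.0000 raw=[8.8000 9.6000 6.4000 16.0000]
After op 2 tick(5): ref=13.0000 raw=[14.3000 15.6000 10.4000 26.0000]
After op 3 tick(4): ref=17.0000 raw=[18.7000 20.4000 13.6000 34.0000]
After op 4 tick(9): ref=26.0000 raw=[28.6000 31.2000 20.8000 52.0000]
Drift of clock 1 after op 4: 31.2000 - 26.0000 = 5.2000

Answer: 5.2000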